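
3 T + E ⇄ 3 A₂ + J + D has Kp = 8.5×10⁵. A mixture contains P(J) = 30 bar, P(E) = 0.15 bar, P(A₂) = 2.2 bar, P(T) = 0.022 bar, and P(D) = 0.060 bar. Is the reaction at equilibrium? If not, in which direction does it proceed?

reverse (toward reactants)

Qp = P(A₂)³·P(J)·P(D) / (P(T)³·P(E)) = (2.2)³·(30)·(0.060) / ((0.022)³·(0.15)) = 1.2×10⁷
Qp = 1.2×10⁷ > Kp = 8.5×10⁵, so the reverse reaction proceeds.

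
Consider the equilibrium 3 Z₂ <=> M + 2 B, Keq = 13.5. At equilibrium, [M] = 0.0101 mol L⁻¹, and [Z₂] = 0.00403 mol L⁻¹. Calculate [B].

At equilibrium, Keq = [M]·[B]² / [Z₂]³ = 13.5.
(0.0101)·([B])² / (0.00403)³ = 13.5
[B]² = 8.75e-5 ⇒ [B] = 0.00935 mol L⁻¹

[B] = 0.00935 mol L⁻¹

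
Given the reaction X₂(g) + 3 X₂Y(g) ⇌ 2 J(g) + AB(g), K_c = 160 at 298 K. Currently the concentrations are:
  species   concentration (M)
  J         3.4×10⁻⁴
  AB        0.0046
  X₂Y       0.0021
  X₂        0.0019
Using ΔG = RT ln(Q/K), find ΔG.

ΔG = -4.13 kJ/mol

Q_c = [J]²·[AB] / ([X₂]·[X₂Y]³) = (3.4×10⁻⁴)²·(0.0046) / ((0.0019)·(0.0021)³) = 30.2
ΔG = RT ln(Q_c/K_c) = (8.314 J mol⁻¹ K⁻¹)(298 K) × ln(30.2/160)
   = (2.478 kJ/mol)(-1.667) = -4.13 kJ/mol
ΔG < 0, so the forward reaction is spontaneous (proceeds forward).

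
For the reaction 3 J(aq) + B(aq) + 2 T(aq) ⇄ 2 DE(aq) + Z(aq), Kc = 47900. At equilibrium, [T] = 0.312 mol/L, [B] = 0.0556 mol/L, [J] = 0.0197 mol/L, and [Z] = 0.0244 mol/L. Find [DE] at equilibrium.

[DE] = 0.285 mol/L

At equilibrium, Kc = [DE]²·[Z] / ([J]³·[B]·[T]²) = 47900.
([DE])²·(0.0244) / ((0.0197)³·(0.0556)·(0.312)²) = 47900
[DE]² = 0.0812 ⇒ [DE] = 0.285 mol/L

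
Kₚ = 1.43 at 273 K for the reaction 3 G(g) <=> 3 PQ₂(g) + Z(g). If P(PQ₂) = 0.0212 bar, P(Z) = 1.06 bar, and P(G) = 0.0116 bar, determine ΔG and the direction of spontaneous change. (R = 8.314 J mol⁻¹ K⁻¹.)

Qₚ = P(PQ₂)³·P(Z) / P(G)³ = (0.0212)³·(1.06) / (0.0116)³ = 6.47
ΔG = RT ln(Qₚ/Kₚ) = (8.314 J mol⁻¹ K⁻¹)(273 K) × ln(6.47/1.43)
   = (2.270 kJ/mol)(1.510) = 3.43 kJ/mol
ΔG > 0, so the forward reaction is non-spontaneous (proceeds in reverse).

ΔG = 3.43 kJ/mol; the forward reaction is non-spontaneous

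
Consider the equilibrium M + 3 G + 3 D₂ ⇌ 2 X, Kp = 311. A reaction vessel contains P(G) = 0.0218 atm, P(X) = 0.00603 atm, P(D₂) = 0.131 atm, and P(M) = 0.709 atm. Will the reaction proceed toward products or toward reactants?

to the left

Qp = P(X)² / (P(M)·P(G)³·P(D₂)³) = (0.00603)² / ((0.709)·(0.0218)³·(0.131)³) = 2200
Qp = 2200 > Kp = 311, so the reverse reaction proceeds.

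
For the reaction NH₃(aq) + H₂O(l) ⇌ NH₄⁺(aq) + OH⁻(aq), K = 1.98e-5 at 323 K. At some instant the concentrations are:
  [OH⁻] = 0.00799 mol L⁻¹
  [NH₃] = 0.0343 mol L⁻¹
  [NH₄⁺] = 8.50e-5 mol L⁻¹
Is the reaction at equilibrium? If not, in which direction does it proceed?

neither direction; the system is at equilibrium

(H₂O is a pure liquid — omitted from Q.)
Q = [NH₄⁺]·[OH⁻] / [NH₃] = (8.50e-5)·(0.00799) / (0.0343) = 1.98e-5
Q = 1.98e-5 = K, so the system is already at equilibrium.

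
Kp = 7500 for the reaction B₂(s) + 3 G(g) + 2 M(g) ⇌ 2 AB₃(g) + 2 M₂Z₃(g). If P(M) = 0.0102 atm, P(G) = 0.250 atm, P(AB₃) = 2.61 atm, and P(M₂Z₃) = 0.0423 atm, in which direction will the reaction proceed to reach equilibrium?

no net change (already at equilibrium)

(B₂ is a pure solid — omitted from Qp.)
Qp = P(AB₃)²·P(M₂Z₃)² / (P(G)³·P(M)²) = (2.61)²·(0.0423)² / ((0.250)³·(0.0102)²) = 7500
Qp = 7500 = Kp, so the system is already at equilibrium.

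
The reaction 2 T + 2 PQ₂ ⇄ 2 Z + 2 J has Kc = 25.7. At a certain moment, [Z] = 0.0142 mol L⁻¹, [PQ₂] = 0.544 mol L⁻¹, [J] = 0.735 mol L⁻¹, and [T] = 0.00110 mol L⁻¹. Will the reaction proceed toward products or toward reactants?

in the reverse direction

Qc = [Z]²·[J]² / ([T]²·[PQ₂]²) = (0.0142)²·(0.735)² / ((0.00110)²·(0.544)²) = 304
Qc = 304 > Kc = 25.7, so the reverse reaction proceeds.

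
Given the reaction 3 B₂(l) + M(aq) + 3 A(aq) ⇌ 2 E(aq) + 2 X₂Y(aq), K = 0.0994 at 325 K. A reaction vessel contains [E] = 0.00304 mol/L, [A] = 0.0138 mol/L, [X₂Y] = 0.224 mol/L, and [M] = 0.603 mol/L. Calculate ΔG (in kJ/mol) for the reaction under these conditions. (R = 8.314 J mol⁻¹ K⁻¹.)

ΔG = 2.92 kJ/mol

(B₂ is a pure liquid — omitted from Q.)
Q = [E]²·[X₂Y]² / ([M]·[A]³) = (0.00304)²·(0.224)² / ((0.603)·(0.0138)³) = 0.293
ΔG = RT ln(Q/K) = (8.314 J mol⁻¹ K⁻¹)(325 K) × ln(0.293/0.0994)
   = (2.702 kJ/mol)(1.081) = 2.92 kJ/mol
ΔG > 0, so the forward reaction is non-spontaneous (proceeds in reverse).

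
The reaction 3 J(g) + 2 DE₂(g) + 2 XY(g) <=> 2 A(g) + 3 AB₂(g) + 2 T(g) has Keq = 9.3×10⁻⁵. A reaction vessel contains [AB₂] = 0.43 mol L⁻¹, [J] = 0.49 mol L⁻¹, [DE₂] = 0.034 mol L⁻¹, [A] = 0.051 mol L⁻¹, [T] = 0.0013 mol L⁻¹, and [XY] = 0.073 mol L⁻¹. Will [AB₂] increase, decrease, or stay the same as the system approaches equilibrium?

decrease

Q = [A]²·[AB₂]³·[T]² / ([J]³·[DE₂]²·[XY]²) = (0.051)²·(0.43)³·(0.0013)² / ((0.49)³·(0.034)²·(0.073)²) = 4.8×10⁻⁴
Q = 4.8×10⁻⁴ > Keq = 9.3×10⁻⁵: net reverse reaction.
AB₂ is a product, so it decreases.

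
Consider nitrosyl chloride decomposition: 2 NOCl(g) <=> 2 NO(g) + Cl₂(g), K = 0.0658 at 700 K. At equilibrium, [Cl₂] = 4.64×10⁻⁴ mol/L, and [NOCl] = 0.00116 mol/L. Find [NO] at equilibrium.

At equilibrium, K = [NO]²·[Cl₂] / [NOCl]² = 0.0658.
([NO])²·(4.64×10⁻⁴) / (0.00116)² = 0.0658
[NO]² = 1.91×10⁻⁴ ⇒ [NO] = 0.0138 mol/L

[NO] = 0.0138 mol/L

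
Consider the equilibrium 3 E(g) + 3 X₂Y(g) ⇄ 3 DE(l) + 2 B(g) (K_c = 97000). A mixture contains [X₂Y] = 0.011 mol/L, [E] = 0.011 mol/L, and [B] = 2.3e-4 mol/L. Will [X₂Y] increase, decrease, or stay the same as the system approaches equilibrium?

decrease

(DE is a pure liquid — omitted from Q_c.)
Q_c = [B]² / ([E]³·[X₂Y]³) = (2.3e-4)² / ((0.011)³·(0.011)³) = 30000
Q_c = 30000 < K_c = 97000: net forward reaction.
X₂Y is a reactant, so it decreases.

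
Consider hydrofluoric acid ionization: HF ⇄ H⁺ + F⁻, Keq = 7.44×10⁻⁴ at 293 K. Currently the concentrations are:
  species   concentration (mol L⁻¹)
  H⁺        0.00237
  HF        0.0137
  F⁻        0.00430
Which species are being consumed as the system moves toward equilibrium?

none (at equilibrium)

Q = [H⁺]·[F⁻] / [HF] = (0.00237)·(0.00430) / (0.0137) = 7.44×10⁻⁴
Q = 7.44×10⁻⁴ = Keq; the system is at equilibrium.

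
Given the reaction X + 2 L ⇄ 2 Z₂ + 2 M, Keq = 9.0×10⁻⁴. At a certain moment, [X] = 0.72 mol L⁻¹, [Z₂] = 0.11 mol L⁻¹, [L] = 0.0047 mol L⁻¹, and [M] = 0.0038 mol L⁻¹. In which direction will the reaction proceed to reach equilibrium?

to the left

Q = [Z₂]²·[M]² / ([X]·[L]²) = (0.11)²·(0.0038)² / ((0.72)·(0.0047)²) = 0.011
Q = 0.011 > Keq = 9.0×10⁻⁴, so the reverse reaction proceeds.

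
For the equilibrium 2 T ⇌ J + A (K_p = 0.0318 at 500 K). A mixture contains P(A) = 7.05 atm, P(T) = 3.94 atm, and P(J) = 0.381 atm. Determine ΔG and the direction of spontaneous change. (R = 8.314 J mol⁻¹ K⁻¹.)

Q_p = P(J)·P(A) / P(T)² = (0.381)·(7.05) / (3.94)² = 0.173
ΔG = RT ln(Q_p/K_p) = (8.314 J mol⁻¹ K⁻¹)(500 K) × ln(0.173/0.0318)
   = (4.157 kJ/mol)(1.694) = 7.04 kJ/mol
ΔG > 0, so the forward reaction is non-spontaneous (proceeds in reverse).

ΔG = 7.04 kJ/mol; the forward reaction is non-spontaneous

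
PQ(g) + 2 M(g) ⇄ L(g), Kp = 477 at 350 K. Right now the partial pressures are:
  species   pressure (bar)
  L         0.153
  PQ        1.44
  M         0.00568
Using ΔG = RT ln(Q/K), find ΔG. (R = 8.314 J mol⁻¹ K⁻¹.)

ΔG = 5.62 kJ/mol

Qp = P(L) / (P(PQ)·P(M)²) = (0.153) / ((1.44)·(0.00568)²) = 3290
ΔG = RT ln(Qp/Kp) = (8.314 J mol⁻¹ K⁻¹)(350 K) × ln(3290/477)
   = (2.910 kJ/mol)(1.931) = 5.62 kJ/mol
ΔG > 0, so the forward reaction is non-spontaneous (proceeds in reverse).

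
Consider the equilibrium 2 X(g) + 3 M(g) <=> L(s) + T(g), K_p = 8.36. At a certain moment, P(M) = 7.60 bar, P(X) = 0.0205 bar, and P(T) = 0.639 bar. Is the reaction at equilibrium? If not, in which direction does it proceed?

(L is a pure solid — omitted from Q_p.)
Q_p = P(T) / (P(X)²·P(M)³) = (0.639) / ((0.0205)²·(7.60)³) = 3.46
Q_p = 3.46 < K_p = 8.36, so the forward reaction proceeds.

in the forward direction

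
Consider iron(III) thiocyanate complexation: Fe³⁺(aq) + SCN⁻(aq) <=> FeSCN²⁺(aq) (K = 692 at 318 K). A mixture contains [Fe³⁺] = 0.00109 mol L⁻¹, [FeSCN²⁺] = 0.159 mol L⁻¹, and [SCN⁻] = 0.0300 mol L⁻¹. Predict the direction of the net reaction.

to the left

Q = [FeSCN²⁺] / ([Fe³⁺]·[SCN⁻]) = (0.159) / ((0.00109)·(0.0300)) = 4860
Q = 4860 > K = 692, so the reverse reaction proceeds.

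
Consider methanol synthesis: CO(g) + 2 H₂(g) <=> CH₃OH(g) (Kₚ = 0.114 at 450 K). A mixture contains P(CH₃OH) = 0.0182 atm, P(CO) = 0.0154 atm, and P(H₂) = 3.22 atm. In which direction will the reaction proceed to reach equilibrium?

Qₚ = P(CH₃OH) / (P(CO)·P(H₂)²) = (0.0182) / ((0.0154)·(3.22)²) = 0.114
Qₚ = 0.114 = Kₚ, so the system is already at equilibrium.

neither direction; the system is at equilibrium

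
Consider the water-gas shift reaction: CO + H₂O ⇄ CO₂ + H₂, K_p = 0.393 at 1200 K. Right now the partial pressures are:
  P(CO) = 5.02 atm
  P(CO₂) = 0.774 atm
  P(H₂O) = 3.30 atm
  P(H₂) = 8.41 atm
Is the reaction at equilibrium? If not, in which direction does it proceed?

at equilibrium

Q_p = P(CO₂)·P(H₂) / (P(CO)·P(H₂O)) = (0.774)·(8.41) / ((5.02)·(3.30)) = 0.393
Q_p = 0.393 = K_p, so the system is already at equilibrium.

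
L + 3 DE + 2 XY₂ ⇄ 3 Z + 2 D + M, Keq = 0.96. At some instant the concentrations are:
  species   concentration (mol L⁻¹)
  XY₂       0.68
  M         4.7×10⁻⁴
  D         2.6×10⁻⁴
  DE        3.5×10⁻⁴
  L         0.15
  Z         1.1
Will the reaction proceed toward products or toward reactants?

reverse (toward reactants)

Q = [Z]³·[D]²·[M] / ([L]·[DE]³·[XY₂]²) = (1.1)³·(2.6×10⁻⁴)²·(4.7×10⁻⁴) / ((0.15)·(3.5×10⁻⁴)³·(0.68)²) = 14
Q = 14 > Keq = 0.96, so the reverse reaction proceeds.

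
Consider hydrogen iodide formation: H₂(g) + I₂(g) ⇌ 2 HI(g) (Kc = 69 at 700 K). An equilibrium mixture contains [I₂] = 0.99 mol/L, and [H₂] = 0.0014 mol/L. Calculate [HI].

[HI] = 0.31 mol/L

At equilibrium, Kc = [HI]² / ([H₂]·[I₂]) = 69.
([HI])² / ((0.0014)·(0.99)) = 69
[HI]² = 0.0956 ⇒ [HI] = 0.31 mol/L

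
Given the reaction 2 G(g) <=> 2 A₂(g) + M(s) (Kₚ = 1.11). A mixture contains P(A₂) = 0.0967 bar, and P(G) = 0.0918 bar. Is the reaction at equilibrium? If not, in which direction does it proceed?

(M is a pure solid — omitted from Qₚ.)
Qₚ = P(A₂)² / P(G)² = (0.0967)² / (0.0918)² = 1.11
Qₚ = 1.11 = Kₚ, so the system is already at equilibrium.

at equilibrium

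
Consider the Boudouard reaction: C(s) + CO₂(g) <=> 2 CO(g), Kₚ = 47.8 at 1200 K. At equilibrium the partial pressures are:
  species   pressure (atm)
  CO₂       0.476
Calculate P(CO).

P(CO) = 4.77 atm

(C is a pure solid — omitted from Kₚ.)
At equilibrium, Kₚ = P(CO)² / P(CO₂) = 47.8.
(P(CO))² / (0.476) = 47.8
P(CO)² = 22.8 ⇒ P(CO) = 4.77 atm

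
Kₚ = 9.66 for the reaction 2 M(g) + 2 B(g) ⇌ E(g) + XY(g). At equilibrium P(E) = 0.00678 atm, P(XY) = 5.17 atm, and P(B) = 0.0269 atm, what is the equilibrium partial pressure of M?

P(M) = 2.24 atm

At equilibrium, Kₚ = P(E)·P(XY) / (P(M)²·P(B)²) = 9.66.
(0.00678)·(5.17) / ((P(M))²·(0.0269)²) = 9.66
P(M)² = 5.01 ⇒ P(M) = 2.24 atm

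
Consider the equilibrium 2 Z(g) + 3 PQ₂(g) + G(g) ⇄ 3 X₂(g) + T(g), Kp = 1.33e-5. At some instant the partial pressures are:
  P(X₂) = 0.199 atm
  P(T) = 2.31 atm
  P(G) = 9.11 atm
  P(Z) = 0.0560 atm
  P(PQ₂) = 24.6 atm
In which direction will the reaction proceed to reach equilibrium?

to the left

Qp = P(X₂)³·P(T) / (P(Z)²·P(PQ₂)³·P(G)) = (0.199)³·(2.31) / ((0.0560)²·(24.6)³·(9.11)) = 4.28e-5
Qp = 4.28e-5 > Kp = 1.33e-5, so the reverse reaction proceeds.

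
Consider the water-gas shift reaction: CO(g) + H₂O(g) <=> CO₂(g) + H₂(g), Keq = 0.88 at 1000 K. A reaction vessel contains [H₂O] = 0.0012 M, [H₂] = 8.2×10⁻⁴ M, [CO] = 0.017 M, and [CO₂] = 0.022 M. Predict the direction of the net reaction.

neither direction; the system is at equilibrium

Q = [CO₂]·[H₂] / ([CO]·[H₂O]) = (0.022)·(8.2×10⁻⁴) / ((0.017)·(0.0012)) = 0.88
Q = 0.88 = Keq, so the system is already at equilibrium.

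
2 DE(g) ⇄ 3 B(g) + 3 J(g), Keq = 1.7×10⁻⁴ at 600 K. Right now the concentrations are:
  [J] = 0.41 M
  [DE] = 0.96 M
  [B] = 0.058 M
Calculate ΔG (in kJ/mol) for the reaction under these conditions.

Q = [B]³·[J]³ / [DE]² = (0.058)³·(0.41)³ / (0.96)² = 1.46×10⁻⁵
ΔG = RT ln(Q/Keq) = (8.314 J mol⁻¹ K⁻¹)(600 K) × ln(1.46×10⁻⁵/1.7×10⁻⁴)
   = (4.988 kJ/mol)(-2.455) = -12.2 kJ/mol
ΔG < 0, so the forward reaction is spontaneous (proceeds forward).

ΔG = -12.2 kJ/mol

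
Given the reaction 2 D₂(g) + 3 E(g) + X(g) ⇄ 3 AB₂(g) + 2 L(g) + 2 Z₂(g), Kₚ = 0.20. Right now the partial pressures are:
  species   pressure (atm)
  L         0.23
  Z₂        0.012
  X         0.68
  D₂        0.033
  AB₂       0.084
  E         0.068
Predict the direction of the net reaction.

forward (toward products)

Qₚ = P(AB₂)³·P(L)²·P(Z₂)² / (P(D₂)²·P(E)³·P(X)) = (0.084)³·(0.23)²·(0.012)² / ((0.033)²·(0.068)³·(0.68)) = 0.019
Qₚ = 0.019 < Kₚ = 0.20, so the forward reaction proceeds.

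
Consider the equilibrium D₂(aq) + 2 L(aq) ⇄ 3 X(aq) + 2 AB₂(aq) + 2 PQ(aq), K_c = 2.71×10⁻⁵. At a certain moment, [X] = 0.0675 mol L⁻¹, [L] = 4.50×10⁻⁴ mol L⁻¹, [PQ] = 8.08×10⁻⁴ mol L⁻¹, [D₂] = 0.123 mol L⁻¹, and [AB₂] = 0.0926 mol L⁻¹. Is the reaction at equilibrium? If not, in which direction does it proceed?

to the left

Q_c = [X]³·[AB₂]²·[PQ]² / ([D₂]·[L]²) = (0.0675)³·(0.0926)²·(8.08×10⁻⁴)² / ((0.123)·(4.50×10⁻⁴)²) = 6.91×10⁻⁵
Q_c = 6.91×10⁻⁵ > K_c = 2.71×10⁻⁵, so the reverse reaction proceeds.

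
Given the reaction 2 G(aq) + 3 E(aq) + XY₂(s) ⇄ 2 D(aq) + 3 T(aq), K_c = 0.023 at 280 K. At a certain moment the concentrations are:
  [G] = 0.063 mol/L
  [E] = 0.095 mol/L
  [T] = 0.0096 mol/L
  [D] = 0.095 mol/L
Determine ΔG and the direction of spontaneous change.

ΔG = -5.31 kJ/mol; the forward reaction is spontaneous

(XY₂ is a pure solid — omitted from Q_c.)
Q_c = [D]²·[T]³ / ([G]²·[E]³) = (0.095)²·(0.0096)³ / ((0.063)²·(0.095)³) = 0.00235
ΔG = RT ln(Q_c/K_c) = (8.314 J mol⁻¹ K⁻¹)(280 K) × ln(0.00235/0.023)
   = (2.328 kJ/mol)(-2.281) = -5.31 kJ/mol
ΔG < 0, so the forward reaction is spontaneous (proceeds forward).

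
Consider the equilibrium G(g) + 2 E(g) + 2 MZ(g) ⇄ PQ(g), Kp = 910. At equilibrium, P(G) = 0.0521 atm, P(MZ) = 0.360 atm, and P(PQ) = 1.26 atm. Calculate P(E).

P(E) = 0.453 atm

At equilibrium, Kp = P(PQ) / (P(G)·P(E)²·P(MZ)²) = 910.
(1.26) / ((0.0521)·(P(E))²·(0.360)²) = 910
P(E)² = 0.205 ⇒ P(E) = 0.453 atm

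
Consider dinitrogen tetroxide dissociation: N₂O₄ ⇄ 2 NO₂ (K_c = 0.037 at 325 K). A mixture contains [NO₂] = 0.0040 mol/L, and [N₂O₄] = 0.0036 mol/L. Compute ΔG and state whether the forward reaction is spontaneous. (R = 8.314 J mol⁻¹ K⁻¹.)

ΔG = -5.73 kJ/mol; the forward reaction is spontaneous

Q_c = [NO₂]² / [N₂O₄] = (0.0040)² / (0.0036) = 0.00444
ΔG = RT ln(Q_c/K_c) = (8.314 J mol⁻¹ K⁻¹)(325 K) × ln(0.00444/0.037)
   = (2.702 kJ/mol)(-2.120) = -5.73 kJ/mol
ΔG < 0, so the forward reaction is spontaneous (proceeds forward).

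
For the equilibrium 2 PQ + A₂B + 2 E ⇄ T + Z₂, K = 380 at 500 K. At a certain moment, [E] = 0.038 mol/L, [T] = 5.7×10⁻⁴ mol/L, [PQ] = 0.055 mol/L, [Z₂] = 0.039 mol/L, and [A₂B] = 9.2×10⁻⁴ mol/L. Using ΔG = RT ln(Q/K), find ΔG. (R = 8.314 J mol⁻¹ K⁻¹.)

Q = [T]·[Z₂] / ([PQ]²·[A₂B]·[E]²) = (5.7×10⁻⁴)·(0.039) / ((0.055)²·(9.2×10⁻⁴)·(0.038)²) = 5530
ΔG = RT ln(Q/K) = (8.314 J mol⁻¹ K⁻¹)(500 K) × ln(5530/380)
   = (4.157 kJ/mol)(2.678) = 11.1 kJ/mol
ΔG > 0, so the forward reaction is non-spontaneous (proceeds in reverse).

ΔG = 11.1 kJ/mol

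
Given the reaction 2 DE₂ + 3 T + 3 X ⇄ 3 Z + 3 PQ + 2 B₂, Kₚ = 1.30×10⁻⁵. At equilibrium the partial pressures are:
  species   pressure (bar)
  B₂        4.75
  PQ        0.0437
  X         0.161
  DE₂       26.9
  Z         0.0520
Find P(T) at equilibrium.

P(T) = 0.189 bar

At equilibrium, Kₚ = P(Z)³·P(PQ)³·P(B₂)² / (P(DE₂)²·P(T)³·P(X)³) = 1.30×10⁻⁵.
(0.0520)³·(0.0437)³·(4.75)² / ((26.9)²·(P(T))³·(0.161)³) = 1.30×10⁻⁵
P(T)³ = 0.00674 ⇒ P(T) = 0.189 bar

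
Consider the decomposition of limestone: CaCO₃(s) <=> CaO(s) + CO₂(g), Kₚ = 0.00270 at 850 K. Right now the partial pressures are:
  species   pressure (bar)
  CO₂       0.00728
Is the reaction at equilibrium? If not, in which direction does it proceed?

(CaCO₃, CaO are pure solids — omitted from Qₚ.)
Qₚ = P(CO₂) = 0.00728
Qₚ = 0.00728 > Kₚ = 0.00270, so the reverse reaction proceeds.

in the reverse direction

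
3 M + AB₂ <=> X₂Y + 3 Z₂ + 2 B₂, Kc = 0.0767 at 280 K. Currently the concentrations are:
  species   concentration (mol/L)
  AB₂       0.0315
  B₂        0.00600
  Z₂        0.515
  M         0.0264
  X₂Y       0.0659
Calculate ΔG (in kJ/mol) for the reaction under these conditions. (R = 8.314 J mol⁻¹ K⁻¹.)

Qc = [X₂Y]·[Z₂]³·[B₂]² / ([M]³·[AB₂]) = (0.0659)·(0.515)³·(0.00600)² / ((0.0264)³·(0.0315)) = 0.559
ΔG = RT ln(Qc/Kc) = (8.314 J mol⁻¹ K⁻¹)(280 K) × ln(0.559/0.0767)
   = (2.328 kJ/mol)(1.986) = 4.62 kJ/mol
ΔG > 0, so the forward reaction is non-spontaneous (proceeds in reverse).

ΔG = 4.62 kJ/mol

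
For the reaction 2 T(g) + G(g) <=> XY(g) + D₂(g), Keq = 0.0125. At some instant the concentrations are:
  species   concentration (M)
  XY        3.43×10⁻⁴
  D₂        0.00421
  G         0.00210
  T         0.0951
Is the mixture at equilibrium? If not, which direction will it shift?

Q = [XY]·[D₂] / ([T]²·[G]) = (3.43×10⁻⁴)·(0.00421) / ((0.0951)²·(0.00210)) = 0.0760
Q = 0.0760 > Keq = 0.0125: net reverse reaction.

no; Q > K, reaction proceeds in reverse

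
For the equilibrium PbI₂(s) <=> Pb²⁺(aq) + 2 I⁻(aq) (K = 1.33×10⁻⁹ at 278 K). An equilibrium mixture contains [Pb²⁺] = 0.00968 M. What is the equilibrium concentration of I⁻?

[I⁻] = 3.71×10⁻⁴ M

(PbI₂ is a pure solid — omitted from K.)
At equilibrium, K = [Pb²⁺]·[I⁻]² = 1.33×10⁻⁹.
(0.00968)·([I⁻])² = 1.33×10⁻⁹
[I⁻]² = 1.37×10⁻⁷ ⇒ [I⁻] = 3.71×10⁻⁴ M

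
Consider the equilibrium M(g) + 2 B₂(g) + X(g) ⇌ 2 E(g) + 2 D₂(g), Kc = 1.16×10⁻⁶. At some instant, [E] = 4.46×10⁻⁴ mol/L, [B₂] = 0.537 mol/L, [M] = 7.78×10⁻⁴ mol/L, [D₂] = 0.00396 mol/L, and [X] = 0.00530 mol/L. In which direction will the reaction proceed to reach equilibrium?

in the reverse direction

Qc = [E]²·[D₂]² / ([M]·[B₂]²·[X]) = (4.46×10⁻⁴)²·(0.00396)² / ((7.78×10⁻⁴)·(0.537)²·(0.00530)) = 2.62×10⁻⁶
Qc = 2.62×10⁻⁶ > Kc = 1.16×10⁻⁶, so the reverse reaction proceeds.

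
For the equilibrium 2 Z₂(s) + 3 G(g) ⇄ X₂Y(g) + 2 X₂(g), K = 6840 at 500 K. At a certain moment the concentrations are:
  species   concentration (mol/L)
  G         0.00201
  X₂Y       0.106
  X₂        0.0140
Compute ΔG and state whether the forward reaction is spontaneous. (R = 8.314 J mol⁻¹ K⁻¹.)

ΔG = -4.09 kJ/mol; the forward reaction is spontaneous

(Z₂ is a pure solid — omitted from Q.)
Q = [X₂Y]·[X₂]² / [G]³ = (0.106)·(0.0140)² / (0.00201)³ = 2560
ΔG = RT ln(Q/K) = (8.314 J mol⁻¹ K⁻¹)(500 K) × ln(2560/6840)
   = (4.157 kJ/mol)(-0.9828) = -4.09 kJ/mol
ΔG < 0, so the forward reaction is spontaneous (proceeds forward).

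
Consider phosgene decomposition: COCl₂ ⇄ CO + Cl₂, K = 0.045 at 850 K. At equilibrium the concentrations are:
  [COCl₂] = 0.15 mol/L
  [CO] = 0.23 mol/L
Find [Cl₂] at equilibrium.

At equilibrium, K = [CO]·[Cl₂] / [COCl₂] = 0.045.
(0.23)·([Cl₂]) / (0.15) = 0.045
[Cl₂] = 0.0293 = 0.029 mol/L

[Cl₂] = 0.029 mol/L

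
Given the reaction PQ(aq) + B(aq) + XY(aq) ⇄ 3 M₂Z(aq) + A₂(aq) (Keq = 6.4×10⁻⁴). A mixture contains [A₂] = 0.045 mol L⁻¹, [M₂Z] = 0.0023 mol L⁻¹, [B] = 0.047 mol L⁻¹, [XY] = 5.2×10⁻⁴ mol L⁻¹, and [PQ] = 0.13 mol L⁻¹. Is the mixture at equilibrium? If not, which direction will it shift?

Q = [M₂Z]³·[A₂] / ([PQ]·[B]·[XY]) = (0.0023)³·(0.045) / ((0.13)·(0.047)·(5.2×10⁻⁴)) = 1.7×10⁻⁴
Q = 1.7×10⁻⁴ < Keq = 6.4×10⁻⁴: net forward reaction.

no; Q < K, reaction proceeds forward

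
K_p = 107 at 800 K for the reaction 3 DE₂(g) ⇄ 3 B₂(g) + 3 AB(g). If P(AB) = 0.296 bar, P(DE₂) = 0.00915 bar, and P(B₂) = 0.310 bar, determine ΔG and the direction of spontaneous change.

ΔG = 14.9 kJ/mol; the forward reaction is non-spontaneous

Q_p = P(B₂)³·P(AB)³ / P(DE₂)³ = (0.310)³·(0.296)³ / (0.00915)³ = 1010
ΔG = RT ln(Q_p/K_p) = (8.314 J mol⁻¹ K⁻¹)(800 K) × ln(1010/107)
   = (6.651 kJ/mol)(2.245) = 14.9 kJ/mol
ΔG > 0, so the forward reaction is non-spontaneous (proceeds in reverse).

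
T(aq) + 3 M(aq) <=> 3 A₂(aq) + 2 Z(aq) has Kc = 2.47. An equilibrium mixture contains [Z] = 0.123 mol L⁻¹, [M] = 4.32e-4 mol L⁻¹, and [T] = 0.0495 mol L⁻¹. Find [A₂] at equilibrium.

At equilibrium, Kc = [A₂]³·[Z]² / ([T]·[M]³) = 2.47.
([A₂])³·(0.123)² / ((0.0495)·(4.32e-4)³) = 2.47
[A₂]³ = 6.52e-10 ⇒ [A₂] = 8.67e-4 mol L⁻¹

[A₂] = 8.67e-4 mol L⁻¹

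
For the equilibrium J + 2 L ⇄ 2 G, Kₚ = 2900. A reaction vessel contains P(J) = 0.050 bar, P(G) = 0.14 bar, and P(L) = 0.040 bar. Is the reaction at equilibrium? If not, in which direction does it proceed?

in the forward direction

Qₚ = P(G)² / (P(J)·P(L)²) = (0.14)² / ((0.050)·(0.040)²) = 240
Qₚ = 240 < Kₚ = 2900, so the forward reaction proceeds.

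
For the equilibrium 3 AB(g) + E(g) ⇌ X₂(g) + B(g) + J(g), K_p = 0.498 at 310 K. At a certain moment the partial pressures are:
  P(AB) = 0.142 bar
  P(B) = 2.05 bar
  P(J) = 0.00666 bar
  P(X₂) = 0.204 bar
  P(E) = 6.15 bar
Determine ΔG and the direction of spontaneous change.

ΔG = -2.96 kJ/mol; the forward reaction is spontaneous

Q_p = P(X₂)·P(B)·P(J) / (P(AB)³·P(E)) = (0.204)·(2.05)·(0.00666) / ((0.142)³·(6.15)) = 0.158
ΔG = RT ln(Q_p/K_p) = (8.314 J mol⁻¹ K⁻¹)(310 K) × ln(0.158/0.498)
   = (2.577 kJ/mol)(-1.148) = -2.96 kJ/mol
ΔG < 0, so the forward reaction is spontaneous (proceeds forward).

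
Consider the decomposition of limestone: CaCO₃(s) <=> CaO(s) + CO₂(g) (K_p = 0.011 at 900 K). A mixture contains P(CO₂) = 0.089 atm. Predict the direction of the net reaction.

(CaCO₃, CaO are pure solids — omitted from Q_p.)
Q_p = P(CO₂) = 0.089
Q_p = 0.089 > K_p = 0.011, so the reverse reaction proceeds.

in the reverse direction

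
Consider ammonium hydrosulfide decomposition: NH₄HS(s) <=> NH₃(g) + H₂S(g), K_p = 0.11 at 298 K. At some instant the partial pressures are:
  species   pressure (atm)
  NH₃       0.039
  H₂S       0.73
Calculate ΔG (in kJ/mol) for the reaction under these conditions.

ΔG = -3.35 kJ/mol

(NH₄HS is a pure solid — omitted from Q_p.)
Q_p = P(NH₃)·P(H₂S) = (0.039)·(0.73) = 0.0285
ΔG = RT ln(Q_p/K_p) = (8.314 J mol⁻¹ K⁻¹)(298 K) × ln(0.0285/0.11)
   = (2.478 kJ/mol)(-1.351) = -3.35 kJ/mol
ΔG < 0, so the forward reaction is spontaneous (proceeds forward).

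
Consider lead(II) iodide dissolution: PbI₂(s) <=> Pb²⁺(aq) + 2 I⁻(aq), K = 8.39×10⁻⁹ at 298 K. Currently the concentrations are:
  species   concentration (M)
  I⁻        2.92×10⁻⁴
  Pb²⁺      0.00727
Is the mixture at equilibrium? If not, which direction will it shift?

(PbI₂ is a pure solid — omitted from Q.)
Q = [Pb²⁺]·[I⁻]² = (0.00727)·(2.92×10⁻⁴)² = 6.20×10⁻¹⁰
Q = 6.20×10⁻¹⁰ < K = 8.39×10⁻⁹: net forward reaction.

no; Q < K, reaction proceeds forward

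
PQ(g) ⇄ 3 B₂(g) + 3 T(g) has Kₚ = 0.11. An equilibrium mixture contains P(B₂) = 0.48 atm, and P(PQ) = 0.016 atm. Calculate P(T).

P(T) = 0.25 atm

At equilibrium, Kₚ = P(B₂)³·P(T)³ / P(PQ) = 0.11.
(0.48)³·(P(T))³ / (0.016) = 0.11
P(T)³ = 0.0159 ⇒ P(T) = 0.25 atm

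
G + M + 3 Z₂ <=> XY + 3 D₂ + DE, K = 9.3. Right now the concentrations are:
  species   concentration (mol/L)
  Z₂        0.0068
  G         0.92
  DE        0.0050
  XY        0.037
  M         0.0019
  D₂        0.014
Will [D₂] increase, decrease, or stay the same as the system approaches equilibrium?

increase

Q = [XY]·[D₂]³·[DE] / ([G]·[M]·[Z₂]³) = (0.037)·(0.014)³·(0.0050) / ((0.92)·(0.0019)·(0.0068)³) = 0.92
Q = 0.92 < K = 9.3: net forward reaction.
D₂ is a product, so it increases.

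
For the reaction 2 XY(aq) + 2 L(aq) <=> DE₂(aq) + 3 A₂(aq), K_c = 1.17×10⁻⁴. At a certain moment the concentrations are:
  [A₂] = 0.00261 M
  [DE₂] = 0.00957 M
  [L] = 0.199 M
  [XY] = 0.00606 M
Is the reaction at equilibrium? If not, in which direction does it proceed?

at equilibrium

Q_c = [DE₂]·[A₂]³ / ([XY]²·[L]²) = (0.00957)·(0.00261)³ / ((0.00606)²·(0.199)²) = 1.17×10⁻⁴
Q_c = 1.17×10⁻⁴ = K_c, so the system is already at equilibrium.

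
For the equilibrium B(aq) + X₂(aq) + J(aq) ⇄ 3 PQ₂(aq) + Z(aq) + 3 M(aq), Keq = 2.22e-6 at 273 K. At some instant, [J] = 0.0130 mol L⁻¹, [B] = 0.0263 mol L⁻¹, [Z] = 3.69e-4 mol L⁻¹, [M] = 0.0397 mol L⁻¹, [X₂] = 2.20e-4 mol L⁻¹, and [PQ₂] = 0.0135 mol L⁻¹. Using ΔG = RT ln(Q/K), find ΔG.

Q = [PQ₂]³·[Z]·[M]³ / ([B]·[X₂]·[J]) = (0.0135)³·(3.69e-4)·(0.0397)³ / ((0.0263)·(2.20e-4)·(0.0130)) = 7.55e-7
ΔG = RT ln(Q/Keq) = (8.314 J mol⁻¹ K⁻¹)(273 K) × ln(7.55e-7/2.22e-6)
   = (2.270 kJ/mol)(-1.079) = -2.45 kJ/mol
ΔG < 0, so the forward reaction is spontaneous (proceeds forward).

ΔG = -2.45 kJ/mol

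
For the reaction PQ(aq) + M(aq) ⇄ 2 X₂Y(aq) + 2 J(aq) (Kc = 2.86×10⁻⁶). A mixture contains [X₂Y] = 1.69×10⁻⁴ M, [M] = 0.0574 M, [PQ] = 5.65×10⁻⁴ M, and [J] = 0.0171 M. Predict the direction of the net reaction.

to the right

Qc = [X₂Y]²·[J]² / ([PQ]·[M]) = (1.69×10⁻⁴)²·(0.0171)² / ((5.65×10⁻⁴)·(0.0574)) = 2.58×10⁻⁷
Qc = 2.58×10⁻⁷ < Kc = 2.86×10⁻⁶, so the forward reaction proceeds.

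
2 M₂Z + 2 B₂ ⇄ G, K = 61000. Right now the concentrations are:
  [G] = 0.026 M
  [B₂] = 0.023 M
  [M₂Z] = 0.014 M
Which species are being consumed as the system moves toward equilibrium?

Q = [G] / ([M₂Z]²·[B₂]²) = (0.026) / ((0.014)²·(0.023)²) = 2.5×10⁵
Q = 2.5×10⁵ > K = 61000: net reverse reaction.

G (products)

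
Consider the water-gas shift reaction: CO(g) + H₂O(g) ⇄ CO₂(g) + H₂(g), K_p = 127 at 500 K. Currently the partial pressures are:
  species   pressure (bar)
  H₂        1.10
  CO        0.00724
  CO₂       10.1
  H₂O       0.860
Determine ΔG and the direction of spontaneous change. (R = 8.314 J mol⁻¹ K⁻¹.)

ΔG = 11.0 kJ/mol; the forward reaction is non-spontaneous

Q_p = P(CO₂)·P(H₂) / (P(CO)·P(H₂O)) = (10.1)·(1.10) / ((0.00724)·(0.860)) = 1780
ΔG = RT ln(Q_p/K_p) = (8.314 J mol⁻¹ K⁻¹)(500 K) × ln(1780/127)
   = (4.157 kJ/mol)(2.640) = 11.0 kJ/mol
ΔG > 0, so the forward reaction is non-spontaneous (proceeds in reverse).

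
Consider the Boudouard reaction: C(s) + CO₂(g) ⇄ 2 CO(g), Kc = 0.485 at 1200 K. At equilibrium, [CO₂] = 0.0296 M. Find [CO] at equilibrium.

(C is a pure solid — omitted from Kc.)
At equilibrium, Kc = [CO]² / [CO₂] = 0.485.
([CO])² / (0.0296) = 0.485
[CO]² = 0.0144 ⇒ [CO] = 0.120 M

[CO] = 0.120 M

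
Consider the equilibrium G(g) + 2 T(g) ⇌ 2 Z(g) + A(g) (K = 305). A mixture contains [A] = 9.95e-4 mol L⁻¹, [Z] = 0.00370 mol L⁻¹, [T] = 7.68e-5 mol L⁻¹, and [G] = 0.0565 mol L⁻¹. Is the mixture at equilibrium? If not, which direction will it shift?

no; Q < K, reaction proceeds forward

Q = [Z]²·[A] / ([G]·[T]²) = (0.00370)²·(9.95e-4) / ((0.0565)·(7.68e-5)²) = 40.9
Q = 40.9 < K = 305: net forward reaction.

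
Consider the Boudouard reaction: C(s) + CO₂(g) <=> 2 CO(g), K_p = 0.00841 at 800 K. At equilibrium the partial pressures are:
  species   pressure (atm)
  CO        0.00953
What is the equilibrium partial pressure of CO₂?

P(CO₂) = 0.0108 atm

(C is a pure solid — omitted from K_p.)
At equilibrium, K_p = P(CO)² / P(CO₂) = 0.00841.
(0.00953)² / (P(CO₂)) = 0.00841
P(CO₂) = 0.0108 atm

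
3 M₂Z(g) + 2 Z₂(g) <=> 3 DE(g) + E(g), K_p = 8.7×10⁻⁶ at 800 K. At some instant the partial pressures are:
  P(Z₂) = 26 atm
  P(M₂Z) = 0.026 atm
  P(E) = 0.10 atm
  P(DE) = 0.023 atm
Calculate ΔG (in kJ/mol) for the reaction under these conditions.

ΔG = 16.4 kJ/mol

Q_p = P(DE)³·P(E) / (P(M₂Z)³·P(Z₂)²) = (0.023)³·(0.10) / ((0.026)³·(26)²) = 1.02×10⁻⁴
ΔG = RT ln(Q_p/K_p) = (8.314 J mol⁻¹ K⁻¹)(800 K) × ln(1.02×10⁻⁴/8.7×10⁻⁶)
   = (6.651 kJ/mol)(2.462) = 16.4 kJ/mol
ΔG > 0, so the forward reaction is non-spontaneous (proceeds in reverse).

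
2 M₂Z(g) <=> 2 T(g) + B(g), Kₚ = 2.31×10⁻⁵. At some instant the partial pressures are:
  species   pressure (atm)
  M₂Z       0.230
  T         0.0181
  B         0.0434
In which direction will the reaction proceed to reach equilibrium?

Qₚ = P(T)²·P(B) / P(M₂Z)² = (0.0181)²·(0.0434) / (0.230)² = 2.69×10⁻⁴
Qₚ = 2.69×10⁻⁴ > Kₚ = 2.31×10⁻⁵, so the reverse reaction proceeds.

toward reactants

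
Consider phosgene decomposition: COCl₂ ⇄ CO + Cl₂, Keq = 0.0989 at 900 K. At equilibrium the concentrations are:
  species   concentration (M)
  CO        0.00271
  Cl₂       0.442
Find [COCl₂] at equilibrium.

At equilibrium, Keq = [CO]·[Cl₂] / [COCl₂] = 0.0989.
(0.00271)·(0.442) / ([COCl₂]) = 0.0989
[COCl₂] = 0.0121 M

[COCl₂] = 0.0121 M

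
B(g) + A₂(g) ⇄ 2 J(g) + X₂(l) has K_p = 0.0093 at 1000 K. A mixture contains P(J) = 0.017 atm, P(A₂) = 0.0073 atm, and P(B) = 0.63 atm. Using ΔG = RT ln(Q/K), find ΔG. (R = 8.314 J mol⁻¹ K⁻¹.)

ΔG = 15.9 kJ/mol

(X₂ is a pure liquid — omitted from Q_p.)
Q_p = P(J)² / (P(B)·P(A₂)) = (0.017)² / ((0.63)·(0.0073)) = 0.0628
ΔG = RT ln(Q_p/K_p) = (8.314 J mol⁻¹ K⁻¹)(1000 K) × ln(0.0628/0.0093)
   = (8.314 kJ/mol)(1.910) = 15.9 kJ/mol
ΔG > 0, so the forward reaction is non-spontaneous (proceeds in reverse).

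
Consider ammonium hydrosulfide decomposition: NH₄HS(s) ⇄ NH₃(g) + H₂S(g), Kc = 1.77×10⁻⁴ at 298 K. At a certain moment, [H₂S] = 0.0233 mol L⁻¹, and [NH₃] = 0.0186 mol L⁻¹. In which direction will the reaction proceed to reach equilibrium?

reverse (toward reactants)

(NH₄HS is a pure solid — omitted from Qc.)
Qc = [NH₃]·[H₂S] = (0.0186)·(0.0233) = 4.33×10⁻⁴
Qc = 4.33×10⁻⁴ > Kc = 1.77×10⁻⁴, so the reverse reaction proceeds.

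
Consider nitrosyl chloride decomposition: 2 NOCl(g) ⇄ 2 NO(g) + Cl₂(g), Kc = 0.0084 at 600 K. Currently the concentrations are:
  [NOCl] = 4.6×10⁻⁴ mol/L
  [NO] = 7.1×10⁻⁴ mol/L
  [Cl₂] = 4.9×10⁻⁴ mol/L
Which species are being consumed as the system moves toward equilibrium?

NOCl (reactants)

Qc = [NO]²·[Cl₂] / [NOCl]² = (7.1×10⁻⁴)²·(4.9×10⁻⁴) / (4.6×10⁻⁴)² = 0.0012
Qc = 0.0012 < Kc = 0.0084: net forward reaction.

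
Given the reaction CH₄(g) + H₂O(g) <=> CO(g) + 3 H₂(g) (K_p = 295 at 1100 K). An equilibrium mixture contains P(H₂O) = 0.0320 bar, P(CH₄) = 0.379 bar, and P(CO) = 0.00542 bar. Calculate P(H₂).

P(H₂) = 8.71 bar

At equilibrium, K_p = P(CO)·P(H₂)³ / (P(CH₄)·P(H₂O)) = 295.
(0.00542)·(P(H₂))³ / ((0.379)·(0.0320)) = 295
P(H₂)³ = 660 ⇒ P(H₂) = 8.71 bar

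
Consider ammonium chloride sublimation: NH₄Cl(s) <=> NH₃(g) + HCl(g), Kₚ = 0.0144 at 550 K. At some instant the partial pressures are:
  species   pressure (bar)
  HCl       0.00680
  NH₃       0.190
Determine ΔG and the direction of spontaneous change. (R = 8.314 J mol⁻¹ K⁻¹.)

ΔG = -11.0 kJ/mol; the forward reaction is spontaneous

(NH₄Cl is a pure solid — omitted from Qₚ.)
Qₚ = P(NH₃)·P(HCl) = (0.190)·(0.00680) = 0.00129
ΔG = RT ln(Qₚ/Kₚ) = (8.314 J mol⁻¹ K⁻¹)(550 K) × ln(0.00129/0.0144)
   = (4.573 kJ/mol)(-2.413) = -11.0 kJ/mol
ΔG < 0, so the forward reaction is spontaneous (proceeds forward).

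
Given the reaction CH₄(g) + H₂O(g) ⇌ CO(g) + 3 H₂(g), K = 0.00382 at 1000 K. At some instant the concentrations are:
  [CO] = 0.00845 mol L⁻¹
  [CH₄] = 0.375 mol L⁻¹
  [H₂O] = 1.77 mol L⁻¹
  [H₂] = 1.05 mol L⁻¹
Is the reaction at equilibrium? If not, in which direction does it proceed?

in the reverse direction

Q = [CO]·[H₂]³ / ([CH₄]·[H₂O]) = (0.00845)·(1.05)³ / ((0.375)·(1.77)) = 0.0147
Q = 0.0147 > K = 0.00382, so the reverse reaction proceeds.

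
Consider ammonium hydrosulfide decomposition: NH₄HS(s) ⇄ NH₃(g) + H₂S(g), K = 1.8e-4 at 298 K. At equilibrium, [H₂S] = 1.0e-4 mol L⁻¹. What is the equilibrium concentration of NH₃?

[NH₃] = 1.8 mol L⁻¹

(NH₄HS is a pure solid — omitted from K.)
At equilibrium, K = [NH₃]·[H₂S] = 1.8e-4.
([NH₃])·(1.0e-4) = 1.8e-4
[NH₃] = 1.80 = 1.8 mol L⁻¹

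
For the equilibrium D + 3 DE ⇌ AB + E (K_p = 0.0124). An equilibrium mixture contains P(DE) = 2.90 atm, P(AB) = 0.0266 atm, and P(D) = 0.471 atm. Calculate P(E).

P(E) = 5.35 atm

At equilibrium, K_p = P(AB)·P(E) / (P(D)·P(DE)³) = 0.0124.
(0.0266)·(P(E)) / ((0.471)·(2.90)³) = 0.0124
P(E) = 5.35 atm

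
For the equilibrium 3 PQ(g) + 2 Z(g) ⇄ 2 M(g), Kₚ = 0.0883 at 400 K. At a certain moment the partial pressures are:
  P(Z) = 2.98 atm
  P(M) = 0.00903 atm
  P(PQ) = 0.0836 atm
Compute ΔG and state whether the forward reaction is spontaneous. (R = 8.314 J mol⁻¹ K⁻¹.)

Qₚ = P(M)² / (P(PQ)³·P(Z)²) = (0.00903)² / ((0.0836)³·(2.98)²) = 0.0157
ΔG = RT ln(Qₚ/Kₚ) = (8.314 J mol⁻¹ K⁻¹)(400 K) × ln(0.0157/0.0883)
   = (3.326 kJ/mol)(-1.727) = -5.74 kJ/mol
ΔG < 0, so the forward reaction is spontaneous (proceeds forward).

ΔG = -5.74 kJ/mol; the forward reaction is spontaneous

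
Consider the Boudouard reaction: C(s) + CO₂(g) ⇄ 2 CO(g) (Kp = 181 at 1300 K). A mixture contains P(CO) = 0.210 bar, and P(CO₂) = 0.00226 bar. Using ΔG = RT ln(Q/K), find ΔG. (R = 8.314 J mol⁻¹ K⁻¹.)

(C is a pure solid — omitted from Qp.)
Qp = P(CO)² / P(CO₂) = (0.210)² / (0.00226) = 19.5
ΔG = RT ln(Qp/Kp) = (8.314 J mol⁻¹ K⁻¹)(1300 K) × ln(19.5/181)
   = (10.81 kJ/mol)(-2.228) = -24.1 kJ/mol
ΔG < 0, so the forward reaction is spontaneous (proceeds forward).

ΔG = -24.1 kJ/mol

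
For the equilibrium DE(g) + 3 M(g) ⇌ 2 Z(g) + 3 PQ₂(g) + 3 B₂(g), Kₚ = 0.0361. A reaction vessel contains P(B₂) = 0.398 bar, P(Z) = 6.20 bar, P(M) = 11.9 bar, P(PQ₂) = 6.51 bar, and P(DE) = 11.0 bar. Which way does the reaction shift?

Qₚ = P(Z)²·P(PQ₂)³·P(B₂)³ / (P(DE)·P(M)³) = (6.20)²·(6.51)³·(0.398)³ / ((11.0)·(11.9)³) = 0.0361
Qₚ = 0.0361 = Kₚ, so the system is already at equilibrium.

no net change (already at equilibrium)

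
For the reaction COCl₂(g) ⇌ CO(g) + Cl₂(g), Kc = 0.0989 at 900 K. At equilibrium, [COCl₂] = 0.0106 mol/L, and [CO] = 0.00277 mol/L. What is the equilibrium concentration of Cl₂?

[Cl₂] = 0.378 mol/L

At equilibrium, Kc = [CO]·[Cl₂] / [COCl₂] = 0.0989.
(0.00277)·([Cl₂]) / (0.0106) = 0.0989
[Cl₂] = 0.378 mol/L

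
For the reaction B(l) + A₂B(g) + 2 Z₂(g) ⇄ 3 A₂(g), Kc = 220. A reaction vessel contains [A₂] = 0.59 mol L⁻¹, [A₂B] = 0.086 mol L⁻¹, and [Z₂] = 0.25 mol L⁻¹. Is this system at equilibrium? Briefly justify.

no; Q < K, reaction proceeds forward

(B is a pure liquid — omitted from Qc.)
Qc = [A₂]³ / ([A₂B]·[Z₂]²) = (0.59)³ / ((0.086)·(0.25)²) = 38
Qc = 38 < Kc = 220: net forward reaction.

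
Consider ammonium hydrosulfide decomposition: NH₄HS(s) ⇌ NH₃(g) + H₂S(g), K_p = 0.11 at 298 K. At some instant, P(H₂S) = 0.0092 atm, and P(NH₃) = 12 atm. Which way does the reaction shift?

at equilibrium

(NH₄HS is a pure solid — omitted from Q_p.)
Q_p = P(NH₃)·P(H₂S) = (12)·(0.0092) = 0.11
Q_p = 0.11 = K_p, so the system is already at equilibrium.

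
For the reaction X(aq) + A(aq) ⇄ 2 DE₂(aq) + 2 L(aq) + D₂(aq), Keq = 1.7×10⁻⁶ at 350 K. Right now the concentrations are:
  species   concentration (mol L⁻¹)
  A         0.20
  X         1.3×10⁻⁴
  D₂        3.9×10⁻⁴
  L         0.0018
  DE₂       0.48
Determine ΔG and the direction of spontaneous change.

ΔG = 5.49 kJ/mol; the forward reaction is non-spontaneous

Q = [DE₂]²·[L]²·[D₂] / ([X]·[A]) = (0.48)²·(0.0018)²·(3.9×10⁻⁴) / ((1.3×10⁻⁴)·(0.20)) = 1.12×10⁻⁵
ΔG = RT ln(Q/Keq) = (8.314 J mol⁻¹ K⁻¹)(350 K) × ln(1.12×10⁻⁵/1.7×10⁻⁶)
   = (2.910 kJ/mol)(1.885) = 5.49 kJ/mol
ΔG > 0, so the forward reaction is non-spontaneous (proceeds in reverse).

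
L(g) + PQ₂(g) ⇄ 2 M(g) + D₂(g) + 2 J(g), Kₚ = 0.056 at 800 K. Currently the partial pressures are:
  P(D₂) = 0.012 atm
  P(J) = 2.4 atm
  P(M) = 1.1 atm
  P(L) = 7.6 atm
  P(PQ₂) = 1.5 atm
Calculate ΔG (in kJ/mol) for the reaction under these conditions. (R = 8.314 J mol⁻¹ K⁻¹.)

ΔG = -13.5 kJ/mol

Qₚ = P(M)²·P(D₂)·P(J)² / (P(L)·P(PQ₂)) = (1.1)²·(0.012)·(2.4)² / ((7.6)·(1.5)) = 0.00734
ΔG = RT ln(Qₚ/Kₚ) = (8.314 J mol⁻¹ K⁻¹)(800 K) × ln(0.00734/0.056)
   = (6.651 kJ/mol)(-2.032) = -13.5 kJ/mol
ΔG < 0, so the forward reaction is spontaneous (proceeds forward).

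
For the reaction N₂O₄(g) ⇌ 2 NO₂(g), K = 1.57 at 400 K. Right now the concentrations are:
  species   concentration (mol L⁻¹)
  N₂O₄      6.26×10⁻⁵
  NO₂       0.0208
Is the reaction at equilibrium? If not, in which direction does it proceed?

to the left

Q = [NO₂]² / [N₂O₄] = (0.0208)² / (6.26×10⁻⁵) = 6.91
Q = 6.91 > K = 1.57, so the reverse reaction proceeds.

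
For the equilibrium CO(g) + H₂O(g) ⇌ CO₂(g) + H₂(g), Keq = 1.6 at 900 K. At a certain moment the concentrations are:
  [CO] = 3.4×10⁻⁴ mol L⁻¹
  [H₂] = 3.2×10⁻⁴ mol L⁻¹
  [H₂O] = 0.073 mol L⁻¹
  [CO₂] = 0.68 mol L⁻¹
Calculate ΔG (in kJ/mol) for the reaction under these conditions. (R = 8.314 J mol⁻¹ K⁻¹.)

Q = [CO₂]·[H₂] / ([CO]·[H₂O]) = (0.68)·(3.2×10⁻⁴) / ((3.4×10⁻⁴)·(0.073)) = 8.77
ΔG = RT ln(Q/Keq) = (8.314 J mol⁻¹ K⁻¹)(900 K) × ln(8.77/1.6)
   = (7.483 kJ/mol)(1.701) = 12.7 kJ/mol
ΔG > 0, so the forward reaction is non-spontaneous (proceeds in reverse).

ΔG = 12.7 kJ/mol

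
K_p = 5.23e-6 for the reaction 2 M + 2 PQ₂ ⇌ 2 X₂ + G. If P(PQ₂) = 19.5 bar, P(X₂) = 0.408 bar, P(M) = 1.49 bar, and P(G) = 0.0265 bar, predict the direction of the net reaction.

Q_p = P(X₂)²·P(G) / (P(M)²·P(PQ₂)²) = (0.408)²·(0.0265) / ((1.49)²·(19.5)²) = 5.23e-6
Q_p = 5.23e-6 = K_p, so the system is already at equilibrium.

neither direction; the system is at equilibrium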